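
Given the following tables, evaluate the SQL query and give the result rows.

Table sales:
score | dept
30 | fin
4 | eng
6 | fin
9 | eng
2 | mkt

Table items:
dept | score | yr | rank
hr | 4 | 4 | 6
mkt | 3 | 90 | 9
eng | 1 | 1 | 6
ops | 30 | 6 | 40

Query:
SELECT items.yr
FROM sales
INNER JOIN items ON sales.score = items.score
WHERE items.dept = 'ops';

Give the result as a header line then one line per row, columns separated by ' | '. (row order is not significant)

After JOIN items (2 rows):
sales.score | sales.dept | items.dept | items.score | items.yr | items.rank
30 | fin | ops | 30 | 6 | 40
4 | eng | hr | 4 | 4 | 6
After WHERE (1 rows):
sales.score | sales.dept | items.dept | items.score | items.yr | items.rank
30 | fin | ops | 30 | 6 | 40
After SELECT (1 rows):
items.yr
6

== RESULT ==
items.yr
6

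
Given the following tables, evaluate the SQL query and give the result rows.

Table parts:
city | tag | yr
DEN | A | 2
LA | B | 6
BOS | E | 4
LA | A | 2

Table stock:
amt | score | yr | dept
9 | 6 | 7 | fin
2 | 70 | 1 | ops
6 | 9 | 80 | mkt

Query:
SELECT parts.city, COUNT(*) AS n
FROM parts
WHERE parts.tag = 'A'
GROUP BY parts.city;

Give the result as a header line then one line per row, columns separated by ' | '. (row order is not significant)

After WHERE (2 rows):
parts.city | parts.tag | parts.yr
DEN | A | 2
LA | A | 2
After GROUP BY (2 rows):
parts.city | n
DEN | 1
LA | 1

== RESULT ==
parts.city | n
DEN | 1
LA | 1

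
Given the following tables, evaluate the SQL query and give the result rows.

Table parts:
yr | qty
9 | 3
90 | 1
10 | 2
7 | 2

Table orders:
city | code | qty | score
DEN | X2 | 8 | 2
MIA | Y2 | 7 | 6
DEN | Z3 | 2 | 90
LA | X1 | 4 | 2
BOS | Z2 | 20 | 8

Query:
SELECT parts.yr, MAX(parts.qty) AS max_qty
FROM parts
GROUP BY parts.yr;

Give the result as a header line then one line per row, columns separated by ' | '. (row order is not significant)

After GROUP BY (4 rows):
parts.yr | max_qty
9 | 3
90 | 1
10 | 2
7 | 2

== RESULT ==
parts.yr | max_qty
9 | 3
90 | 1
10 | 2
7 | 2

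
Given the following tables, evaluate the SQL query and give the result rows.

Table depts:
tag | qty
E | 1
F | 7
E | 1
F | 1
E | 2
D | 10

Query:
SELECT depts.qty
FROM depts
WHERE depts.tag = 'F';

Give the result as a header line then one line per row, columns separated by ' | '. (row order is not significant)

After WHERE (2 rows):
depts.tag | depts.qty
F | 7
F | 1
After SELECT (2 rows):
depts.qty
7
1

== RESULT ==
depts.qty
7
1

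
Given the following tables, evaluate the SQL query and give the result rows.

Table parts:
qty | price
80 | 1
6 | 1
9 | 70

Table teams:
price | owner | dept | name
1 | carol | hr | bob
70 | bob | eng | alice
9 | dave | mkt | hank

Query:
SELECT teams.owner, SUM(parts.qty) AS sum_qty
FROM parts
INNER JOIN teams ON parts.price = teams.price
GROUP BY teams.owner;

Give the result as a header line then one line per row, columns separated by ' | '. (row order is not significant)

== RESULT ==
teams.owner | sum_qty
carol | 86
bob | 9

Derivation:
After JOIN teams (3 rows):
parts.qty | parts.price | teams.price | teams.owner | teams.dept | teams.name
80 | 1 | 1 | carol | hr | bob
6 | 1 | 1 | carol | hr | bob
9 | 70 | 70 | bob | eng | alice
After GROUP BY (2 rows):
teams.owner | sum_qty
carol | 86
bob | 9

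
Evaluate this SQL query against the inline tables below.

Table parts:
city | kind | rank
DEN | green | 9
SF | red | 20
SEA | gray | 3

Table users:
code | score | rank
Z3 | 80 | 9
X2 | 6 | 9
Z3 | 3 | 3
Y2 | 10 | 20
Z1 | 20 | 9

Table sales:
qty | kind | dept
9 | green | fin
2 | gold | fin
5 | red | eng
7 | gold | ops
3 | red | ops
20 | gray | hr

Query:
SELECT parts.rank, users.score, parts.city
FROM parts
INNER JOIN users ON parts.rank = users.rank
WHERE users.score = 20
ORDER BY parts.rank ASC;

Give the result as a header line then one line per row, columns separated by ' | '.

After JOIN users (5 rows):
parts.city | parts.kind | parts.rank | users.code | users.score | users.rank
DEN | green | 9 | Z3 | 80 | 9
DEN | green | 9 | X2 | 6 | 9
DEN | green | 9 | Z1 | 20 | 9
SF | red | 20 | Y2 | 10 | 20
SEA | gray | 3 | Z3 | 3 | 3
After WHERE (1 rows):
parts.city | parts.kind | parts.rank | users.code | users.score | users.rank
DEN | green | 9 | Z1 | 20 | 9
After SELECT (1 rows):
parts.rank | users.score | parts.city
9 | 20 | DEN
After ORDER BY (1 rows):
parts.rank | users.score | parts.city
9 | 20 | DEN

== RESULT ==
parts.rank | users.score | parts.city
9 | 20 | DEN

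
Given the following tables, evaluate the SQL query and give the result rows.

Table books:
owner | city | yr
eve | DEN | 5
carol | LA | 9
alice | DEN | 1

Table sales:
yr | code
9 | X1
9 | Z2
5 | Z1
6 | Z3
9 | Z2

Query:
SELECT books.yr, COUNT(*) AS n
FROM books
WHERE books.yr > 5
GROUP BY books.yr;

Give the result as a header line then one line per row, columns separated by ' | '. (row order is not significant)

== RESULT ==
books.yr | n
9 | 1

Derivation:
After WHERE (1 rows):
books.owner | books.city | books.yr
carol | LA | 9
After GROUP BY (1 rows):
books.yr | n
9 | 1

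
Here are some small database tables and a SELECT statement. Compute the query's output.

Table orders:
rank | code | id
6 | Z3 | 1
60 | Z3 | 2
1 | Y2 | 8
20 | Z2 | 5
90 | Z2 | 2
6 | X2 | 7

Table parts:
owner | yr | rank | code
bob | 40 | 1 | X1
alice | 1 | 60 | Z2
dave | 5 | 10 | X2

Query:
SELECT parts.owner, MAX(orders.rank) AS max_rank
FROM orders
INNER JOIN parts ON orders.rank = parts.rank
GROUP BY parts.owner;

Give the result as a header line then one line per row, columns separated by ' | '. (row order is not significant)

After JOIN parts (2 rows):
orders.rank | orders.code | orders.id | parts.owner | parts.yr | parts.rank | parts.code
60 | Z3 | 2 | alice | 1 | 60 | Z2
1 | Y2 | 8 | bob | 40 | 1 | X1
After GROUP BY (2 rows):
parts.owner | max_rank
alice | 60
bob | 1

== RESULT ==
parts.owner | max_rank
alice | 60
bob | 1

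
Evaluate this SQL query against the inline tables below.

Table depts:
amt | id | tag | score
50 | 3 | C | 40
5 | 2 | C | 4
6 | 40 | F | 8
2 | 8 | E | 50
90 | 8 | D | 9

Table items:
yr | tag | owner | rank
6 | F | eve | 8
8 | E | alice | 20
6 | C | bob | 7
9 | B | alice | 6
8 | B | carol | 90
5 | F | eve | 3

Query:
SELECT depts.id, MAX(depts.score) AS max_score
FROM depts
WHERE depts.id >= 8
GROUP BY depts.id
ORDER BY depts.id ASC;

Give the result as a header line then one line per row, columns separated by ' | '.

After WHERE (3 rows):
depts.amt | depts.id | depts.tag | depts.score
6 | 40 | F | 8
2 | 8 | E | 50
90 | 8 | D | 9
After GROUP BY (2 rows):
depts.id | max_score
40 | 8
8 | 50
After ORDER BY (2 rows):
depts.id | max_score
8 | 50
40 | 8

== RESULT ==
depts.id | max_score
8 | 50
40 | 8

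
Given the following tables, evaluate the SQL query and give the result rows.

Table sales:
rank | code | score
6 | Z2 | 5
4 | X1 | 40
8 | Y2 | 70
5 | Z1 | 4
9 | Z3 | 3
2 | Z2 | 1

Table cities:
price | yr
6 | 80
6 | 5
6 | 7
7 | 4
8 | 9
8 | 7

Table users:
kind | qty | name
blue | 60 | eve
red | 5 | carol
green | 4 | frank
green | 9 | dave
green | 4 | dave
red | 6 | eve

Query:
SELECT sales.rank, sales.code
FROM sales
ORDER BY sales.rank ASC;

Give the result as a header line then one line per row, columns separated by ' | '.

After SELECT (6 rows):
sales.rank | sales.code
6 | Z2
4 | X1
8 | Y2
5 | Z1
9 | Z3
2 | Z2
After ORDER BY (6 rows):
sales.rank | sales.code
2 | Z2
4 | X1
5 | Z1
6 | Z2
8 | Y2
9 | Z3

== RESULT ==
sales.rank | sales.code
2 | Z2
4 | X1
5 | Z1
6 | Z2
8 | Y2
9 | Z3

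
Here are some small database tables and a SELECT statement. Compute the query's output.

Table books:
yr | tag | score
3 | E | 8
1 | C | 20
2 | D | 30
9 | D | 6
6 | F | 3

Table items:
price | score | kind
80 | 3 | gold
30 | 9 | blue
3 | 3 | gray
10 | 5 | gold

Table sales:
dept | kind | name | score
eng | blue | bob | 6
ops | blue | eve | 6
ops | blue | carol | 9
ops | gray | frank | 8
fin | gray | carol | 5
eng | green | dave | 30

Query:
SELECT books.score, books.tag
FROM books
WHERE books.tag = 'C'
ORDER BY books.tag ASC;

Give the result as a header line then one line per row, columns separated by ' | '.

== RESULT ==
books.score | books.tag
20 | C

Derivation:
After WHERE (1 rows):
books.yr | books.tag | books.score
1 | C | 20
After SELECT (1 rows):
books.score | books.tag
20 | C
After ORDER BY (1 rows):
books.score | books.tag
20 | C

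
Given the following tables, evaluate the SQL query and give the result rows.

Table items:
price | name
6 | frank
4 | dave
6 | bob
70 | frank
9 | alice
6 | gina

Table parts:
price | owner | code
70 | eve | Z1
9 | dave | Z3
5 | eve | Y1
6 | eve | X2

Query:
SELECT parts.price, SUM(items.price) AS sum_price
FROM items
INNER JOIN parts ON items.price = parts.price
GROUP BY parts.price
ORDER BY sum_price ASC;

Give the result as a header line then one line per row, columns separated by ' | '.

After JOIN parts (5 rows):
items.price | items.name | parts.price | parts.owner | parts.code
6 | frank | 6 | eve | X2
6 | bob | 6 | eve | X2
70 | frank | 70 | eve | Z1
9 | alice | 9 | dave | Z3
6 | gina | 6 | eve | X2
After GROUP BY (3 rows):
parts.price | sum_price
6 | 18
70 | 70
9 | 9
After ORDER BY (3 rows):
parts.price | sum_price
9 | 9
6 | 18
70 | 70

== RESULT ==
parts.price | sum_price
9 | 9
6 | 18
70 | 70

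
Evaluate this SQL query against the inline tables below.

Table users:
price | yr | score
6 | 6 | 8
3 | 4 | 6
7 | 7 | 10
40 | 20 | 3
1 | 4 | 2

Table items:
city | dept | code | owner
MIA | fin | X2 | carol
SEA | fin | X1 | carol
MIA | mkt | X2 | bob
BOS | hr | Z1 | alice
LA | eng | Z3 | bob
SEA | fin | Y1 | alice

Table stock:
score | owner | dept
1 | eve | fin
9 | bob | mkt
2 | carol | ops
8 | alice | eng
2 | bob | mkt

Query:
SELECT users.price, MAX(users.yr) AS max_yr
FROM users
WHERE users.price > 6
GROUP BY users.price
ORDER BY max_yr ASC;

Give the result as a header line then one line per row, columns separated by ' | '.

== RESULT ==
users.price | max_yr
7 | 7
40 | 20

Derivation:
After WHERE (2 rows):
users.price | users.yr | users.score
7 | 7 | 10
40 | 20 | 3
After GROUP BY (2 rows):
users.price | max_yr
7 | 7
40 | 20
After ORDER BY (2 rows):
users.price | max_yr
7 | 7
40 | 20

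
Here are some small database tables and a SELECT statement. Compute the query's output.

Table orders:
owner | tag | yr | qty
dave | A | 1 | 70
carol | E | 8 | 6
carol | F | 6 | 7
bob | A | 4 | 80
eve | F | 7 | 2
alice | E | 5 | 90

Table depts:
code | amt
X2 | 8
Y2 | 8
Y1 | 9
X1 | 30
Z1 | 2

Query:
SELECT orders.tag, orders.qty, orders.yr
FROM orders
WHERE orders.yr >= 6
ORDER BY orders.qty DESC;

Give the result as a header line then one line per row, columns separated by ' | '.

After WHERE (3 rows):
orders.owner | orders.tag | orders.yr | orders.qty
carol | E | 8 | 6
carol | F | 6 | 7
eve | F | 7 | 2
After SELECT (3 rows):
orders.tag | orders.qty | orders.yr
E | 6 | 8
F | 7 | 6
F | 2 | 7
After ORDER BY (3 rows):
orders.tag | orders.qty | orders.yr
F | 7 | 6
E | 6 | 8
F | 2 | 7

== RESULT ==
orders.tag | orders.qty | orders.yr
F | 7 | 6
E | 6 | 8
F | 2 | 7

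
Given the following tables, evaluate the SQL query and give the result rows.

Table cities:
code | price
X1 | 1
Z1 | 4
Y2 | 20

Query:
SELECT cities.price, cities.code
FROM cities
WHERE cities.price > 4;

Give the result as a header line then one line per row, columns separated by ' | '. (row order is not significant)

== RESULT ==
cities.price | cities.code
20 | Y2

Derivation:
After WHERE (1 rows):
cities.code | cities.price
Y2 | 20
After SELECT (1 rows):
cities.price | cities.code
20 | Y2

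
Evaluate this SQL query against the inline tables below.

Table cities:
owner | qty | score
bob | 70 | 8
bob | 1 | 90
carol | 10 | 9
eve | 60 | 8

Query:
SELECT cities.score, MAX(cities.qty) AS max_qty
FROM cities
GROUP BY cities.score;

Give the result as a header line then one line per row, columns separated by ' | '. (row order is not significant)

== RESULT ==
cities.score | max_qty
8 | 70
90 | 1
9 | 10

Derivation:
After GROUP BY (3 rows):
cities.score | max_qty
8 | 70
90 | 1
9 | 10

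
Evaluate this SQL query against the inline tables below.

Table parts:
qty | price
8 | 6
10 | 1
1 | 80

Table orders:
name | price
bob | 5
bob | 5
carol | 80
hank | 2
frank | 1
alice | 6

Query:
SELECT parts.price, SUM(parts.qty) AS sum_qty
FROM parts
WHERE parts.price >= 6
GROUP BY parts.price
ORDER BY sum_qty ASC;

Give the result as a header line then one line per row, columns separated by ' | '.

After WHERE (2 rows):
parts.qty | parts.price
8 | 6
1 | 80
After GROUP BY (2 rows):
parts.price | sum_qty
6 | 8
80 | 1
After ORDER BY (2 rows):
parts.price | sum_qty
80 | 1
6 | 8

== RESULT ==
parts.price | sum_qty
80 | 1
6 | 8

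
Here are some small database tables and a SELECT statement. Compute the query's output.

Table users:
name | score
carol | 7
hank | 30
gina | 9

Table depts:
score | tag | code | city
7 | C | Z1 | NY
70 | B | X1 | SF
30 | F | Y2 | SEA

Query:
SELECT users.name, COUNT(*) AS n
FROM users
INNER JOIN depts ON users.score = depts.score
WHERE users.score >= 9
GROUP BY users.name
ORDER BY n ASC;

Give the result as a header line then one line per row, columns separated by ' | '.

After JOIN depts (2 rows):
users.name | users.score | depts.score | depts.tag | depts.code | depts.city
carol | 7 | 7 | C | Z1 | NY
hank | 30 | 30 | F | Y2 | SEA
After WHERE (1 rows):
users.name | users.score | depts.score | depts.tag | depts.code | depts.city
hank | 30 | 30 | F | Y2 | SEA
After GROUP BY (1 rows):
users.name | n
hank | 1
After ORDER BY (1 rows):
users.name | n
hank | 1

== RESULT ==
users.name | n
hank | 1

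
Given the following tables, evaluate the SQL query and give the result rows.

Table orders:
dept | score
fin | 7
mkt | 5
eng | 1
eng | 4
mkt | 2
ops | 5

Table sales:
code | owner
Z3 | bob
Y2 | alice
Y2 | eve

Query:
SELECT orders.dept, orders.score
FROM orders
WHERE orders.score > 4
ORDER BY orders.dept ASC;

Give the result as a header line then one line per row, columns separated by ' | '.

== RESULT ==
orders.dept | orders.score
fin | 7
mkt | 5
ops | 5

Derivation:
After WHERE (3 rows):
orders.dept | orders.score
fin | 7
mkt | 5
ops | 5
After SELECT (3 rows):
orders.dept | orders.score
fin | 7
mkt | 5
ops | 5
After ORDER BY (3 rows):
orders.dept | orders.score
fin | 7
mkt | 5
ops | 5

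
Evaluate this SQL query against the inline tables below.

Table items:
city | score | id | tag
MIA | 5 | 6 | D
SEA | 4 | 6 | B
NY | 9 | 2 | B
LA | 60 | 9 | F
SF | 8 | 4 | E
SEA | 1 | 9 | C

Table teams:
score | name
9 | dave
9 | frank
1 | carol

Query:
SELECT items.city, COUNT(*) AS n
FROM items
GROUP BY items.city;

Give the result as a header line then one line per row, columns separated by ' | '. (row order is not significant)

== RESULT ==
items.city | n
MIA | 1
SEA | 2
NY | 1
LA | 1
SF | 1

Derivation:
After GROUP BY (5 rows):
items.city | n
MIA | 1
SEA | 2
NY | 1
LA | 1
SF | 1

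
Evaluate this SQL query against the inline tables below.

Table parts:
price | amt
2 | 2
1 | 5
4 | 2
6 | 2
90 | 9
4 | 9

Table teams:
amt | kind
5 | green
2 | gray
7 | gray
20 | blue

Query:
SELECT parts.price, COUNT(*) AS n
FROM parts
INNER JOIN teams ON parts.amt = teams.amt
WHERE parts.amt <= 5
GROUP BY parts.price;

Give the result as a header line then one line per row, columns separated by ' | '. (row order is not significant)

After JOIN teams (4 rows):
parts.price | parts.amt | teams.amt | teams.kind
2 | 2 | 2 | gray
1 | 5 | 5 | green
4 | 2 | 2 | gray
6 | 2 | 2 | gray
After WHERE (4 rows):
parts.price | parts.amt | teams.amt | teams.kind
2 | 2 | 2 | gray
1 | 5 | 5 | green
4 | 2 | 2 | gray
6 | 2 | 2 | gray
After GROUP BY (4 rows):
parts.price | n
2 | 1
1 | 1
4 | 1
6 | 1

== RESULT ==
parts.price | n
2 | 1
1 | 1
4 | 1
6 | 1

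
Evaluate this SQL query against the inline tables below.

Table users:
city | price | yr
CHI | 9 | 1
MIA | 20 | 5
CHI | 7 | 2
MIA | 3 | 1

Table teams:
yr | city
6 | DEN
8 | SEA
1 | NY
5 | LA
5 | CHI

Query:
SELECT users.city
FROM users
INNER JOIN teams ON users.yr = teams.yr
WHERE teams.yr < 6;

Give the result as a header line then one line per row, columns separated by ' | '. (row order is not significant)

After JOIN teams (4 rows):
users.city | users.price | users.yr | teams.yr | teams.city
CHI | 9 | 1 | 1 | NY
MIA | 20 | 5 | 5 | LA
MIA | 20 | 5 | 5 | CHI
MIA | 3 | 1 | 1 | NY
After WHERE (4 rows):
users.city | users.price | users.yr | teams.yr | teams.city
CHI | 9 | 1 | 1 | NY
MIA | 20 | 5 | 5 | LA
MIA | 20 | 5 | 5 | CHI
MIA | 3 | 1 | 1 | NY
After SELECT (4 rows):
users.city
CHI
MIA
MIA
MIA

== RESULT ==
users.city
CHI
MIA
MIA
MIA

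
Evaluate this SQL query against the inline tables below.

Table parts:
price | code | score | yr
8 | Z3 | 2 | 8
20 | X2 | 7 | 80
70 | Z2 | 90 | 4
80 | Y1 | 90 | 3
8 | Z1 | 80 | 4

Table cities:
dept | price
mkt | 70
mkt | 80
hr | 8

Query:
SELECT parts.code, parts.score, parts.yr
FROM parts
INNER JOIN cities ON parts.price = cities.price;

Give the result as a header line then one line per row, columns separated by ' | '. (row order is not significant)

== RESULT ==
parts.code | parts.score | parts.yr
Z3 | 2 | 8
Z2 | 90 | 4
Y1 | 90 | 3
Z1 | 80 | 4

Derivation:
After JOIN cities (4 rows):
parts.price | parts.code | parts.score | parts.yr | cities.dept | cities.price
8 | Z3 | 2 | 8 | hr | 8
70 | Z2 | 90 | 4 | mkt | 70
80 | Y1 | 90 | 3 | mkt | 80
8 | Z1 | 80 | 4 | hr | 8
After SELECT (4 rows):
parts.code | parts.score | parts.yr
Z3 | 2 | 8
Z2 | 90 | 4
Y1 | 90 | 3
Z1 | 80 | 4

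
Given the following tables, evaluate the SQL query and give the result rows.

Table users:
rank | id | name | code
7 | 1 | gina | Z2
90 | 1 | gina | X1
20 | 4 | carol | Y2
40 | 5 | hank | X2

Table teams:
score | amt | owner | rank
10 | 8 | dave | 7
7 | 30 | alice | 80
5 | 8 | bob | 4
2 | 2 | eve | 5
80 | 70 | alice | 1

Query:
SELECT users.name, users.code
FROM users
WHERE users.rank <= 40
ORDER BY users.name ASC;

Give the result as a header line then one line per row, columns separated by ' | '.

After WHERE (3 rows):
users.rank | users.id | users.name | users.code
7 | 1 | gina | Z2
20 | 4 | carol | Y2
40 | 5 | hank | X2
After SELECT (3 rows):
users.name | users.code
gina | Z2
carol | Y2
hank | X2
After ORDER BY (3 rows):
users.name | users.code
carol | Y2
gina | Z2
hank | X2

== RESULT ==
users.name | users.code
carol | Y2
gina | Z2
hank | X2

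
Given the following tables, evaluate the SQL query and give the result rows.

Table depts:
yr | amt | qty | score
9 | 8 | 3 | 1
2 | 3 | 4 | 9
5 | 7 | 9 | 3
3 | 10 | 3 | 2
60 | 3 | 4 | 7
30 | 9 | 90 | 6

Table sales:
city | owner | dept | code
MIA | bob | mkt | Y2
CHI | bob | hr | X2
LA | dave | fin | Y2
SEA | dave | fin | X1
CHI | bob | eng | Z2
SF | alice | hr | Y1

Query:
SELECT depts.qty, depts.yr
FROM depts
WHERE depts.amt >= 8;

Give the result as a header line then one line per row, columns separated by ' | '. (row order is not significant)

== RESULT ==
depts.qty | depts.yr
3 | 9
3 | 3
90 | 30

Derivation:
After WHERE (3 rows):
depts.yr | depts.amt | depts.qty | depts.score
9 | 8 | 3 | 1
3 | 10 | 3 | 2
30 | 9 | 90 | 6
After SELECT (3 rows):
depts.qty | depts.yr
3 | 9
3 | 3
90 | 30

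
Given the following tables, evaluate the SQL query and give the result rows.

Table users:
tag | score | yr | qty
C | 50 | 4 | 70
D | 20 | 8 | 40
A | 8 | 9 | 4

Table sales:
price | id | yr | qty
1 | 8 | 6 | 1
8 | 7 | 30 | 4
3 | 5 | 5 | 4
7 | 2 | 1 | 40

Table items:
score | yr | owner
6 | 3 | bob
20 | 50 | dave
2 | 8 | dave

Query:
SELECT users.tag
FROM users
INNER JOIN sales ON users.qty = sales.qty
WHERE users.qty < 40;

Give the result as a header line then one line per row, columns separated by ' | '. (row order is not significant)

== RESULT ==
users.tag
A
A

Derivation:
After JOIN sales (3 rows):
users.tag | users.score | users.yr | users.qty | sales.price | sales.id | sales.yr | sales.qty
D | 20 | 8 | 40 | 7 | 2 | 1 | 40
A | 8 | 9 | 4 | 8 | 7 | 30 | 4
A | 8 | 9 | 4 | 3 | 5 | 5 | 4
After WHERE (2 rows):
users.tag | users.score | users.yr | users.qty | sales.price | sales.id | sales.yr | sales.qty
A | 8 | 9 | 4 | 8 | 7 | 30 | 4
A | 8 | 9 | 4 | 3 | 5 | 5 | 4
After SELECT (2 rows):
users.tag
A
A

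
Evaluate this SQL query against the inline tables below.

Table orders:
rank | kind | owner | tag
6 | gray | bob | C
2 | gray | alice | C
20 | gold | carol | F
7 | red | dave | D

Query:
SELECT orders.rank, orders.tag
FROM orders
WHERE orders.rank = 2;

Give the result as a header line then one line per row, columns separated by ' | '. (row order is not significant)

After WHERE (1 rows):
orders.rank | orders.kind | orders.owner | orders.tag
2 | gray | alice | C
After SELECT (1 rows):
orders.rank | orders.tag
2 | C

== RESULT ==
orders.rank | orders.tag
2 | C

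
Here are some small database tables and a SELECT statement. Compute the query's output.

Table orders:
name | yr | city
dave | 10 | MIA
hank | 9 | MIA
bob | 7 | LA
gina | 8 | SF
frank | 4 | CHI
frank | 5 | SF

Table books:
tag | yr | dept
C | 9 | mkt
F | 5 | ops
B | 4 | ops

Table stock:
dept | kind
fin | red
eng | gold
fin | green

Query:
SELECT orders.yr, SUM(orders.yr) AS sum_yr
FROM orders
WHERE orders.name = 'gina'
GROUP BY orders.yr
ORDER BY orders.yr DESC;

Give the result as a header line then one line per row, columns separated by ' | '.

== RESULT ==
orders.yr | sum_yr
8 | 8

Derivation:
After WHERE (1 rows):
orders.name | orders.yr | orders.city
gina | 8 | SF
After GROUP BY (1 rows):
orders.yr | sum_yr
8 | 8
After ORDER BY (1 rows):
orders.yr | sum_yr
8 | 8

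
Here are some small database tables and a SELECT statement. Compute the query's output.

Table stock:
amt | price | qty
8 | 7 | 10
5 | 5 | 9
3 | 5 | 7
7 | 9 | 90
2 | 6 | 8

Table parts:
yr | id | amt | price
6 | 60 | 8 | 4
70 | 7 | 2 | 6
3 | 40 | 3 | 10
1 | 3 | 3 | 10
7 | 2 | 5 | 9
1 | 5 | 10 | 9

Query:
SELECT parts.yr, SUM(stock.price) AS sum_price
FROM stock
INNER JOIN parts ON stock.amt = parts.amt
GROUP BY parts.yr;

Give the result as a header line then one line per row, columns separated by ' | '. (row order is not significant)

After JOIN parts (5 rows):
stock.amt | stock.price | stock.qty | parts.yr | parts.id | parts.amt | parts.price
8 | 7 | 10 | 6 | 60 | 8 | 4
5 | 5 | 9 | 7 | 2 | 5 | 9
3 | 5 | 7 | 3 | 40 | 3 | 10
3 | 5 | 7 | 1 | 3 | 3 | 10
2 | 6 | 8 | 70 | 7 | 2 | 6
After GROUP BY (5 rows):
parts.yr | sum_price
6 | 7
7 | 5
3 | 5
1 | 5
70 | 6

== RESULT ==
parts.yr | sum_price
6 | 7
7 | 5
3 | 5
1 | 5
70 | 6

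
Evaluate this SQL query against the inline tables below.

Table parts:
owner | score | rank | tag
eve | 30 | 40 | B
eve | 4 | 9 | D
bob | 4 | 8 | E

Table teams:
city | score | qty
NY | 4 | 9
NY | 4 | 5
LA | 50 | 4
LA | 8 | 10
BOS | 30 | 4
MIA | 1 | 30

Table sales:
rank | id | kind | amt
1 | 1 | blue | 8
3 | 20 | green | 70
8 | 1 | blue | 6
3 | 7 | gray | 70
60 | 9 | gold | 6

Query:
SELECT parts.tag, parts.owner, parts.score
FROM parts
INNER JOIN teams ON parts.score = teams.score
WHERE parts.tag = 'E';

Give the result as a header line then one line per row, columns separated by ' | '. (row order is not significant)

After JOIN teams (5 rows):
parts.owner | parts.score | parts.rank | parts.tag | teams.city | teams.score | teams.qty
eve | 30 | 40 | B | BOS | 30 | 4
eve | 4 | 9 | D | NY | 4 | 9
eve | 4 | 9 | D | NY | 4 | 5
bob | 4 | 8 | E | NY | 4 | 9
bob | 4 | 8 | E | NY | 4 | 5
After WHERE (2 rows):
parts.owner | parts.score | parts.rank | parts.tag | teams.city | teams.score | teams.qty
bob | 4 | 8 | E | NY | 4 | 9
bob | 4 | 8 | E | NY | 4 | 5
After SELECT (2 rows):
parts.tag | parts.owner | parts.score
E | bob | 4
E | bob | 4

== RESULT ==
parts.tag | parts.owner | parts.score
E | bob | 4
E | bob | 4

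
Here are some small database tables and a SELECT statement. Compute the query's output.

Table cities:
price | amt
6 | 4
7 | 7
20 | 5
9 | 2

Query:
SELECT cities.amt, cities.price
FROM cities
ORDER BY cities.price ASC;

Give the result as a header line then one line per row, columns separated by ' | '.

After SELECT (4 rows):
cities.amt | cities.price
4 | 6
7 | 7
5 | 20
2 | 9
After ORDER BY (4 rows):
cities.amt | cities.price
4 | 6
7 | 7
2 | 9
5 | 20

== RESULT ==
cities.amt | cities.price
4 | 6
7 | 7
2 | 9
5 | 20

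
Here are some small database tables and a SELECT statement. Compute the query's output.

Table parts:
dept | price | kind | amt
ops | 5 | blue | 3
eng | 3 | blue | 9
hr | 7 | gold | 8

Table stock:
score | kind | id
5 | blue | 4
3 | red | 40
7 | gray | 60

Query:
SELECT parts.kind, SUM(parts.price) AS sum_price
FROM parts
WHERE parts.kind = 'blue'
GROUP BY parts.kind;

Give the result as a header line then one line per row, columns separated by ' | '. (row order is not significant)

== RESULT ==
parts.kind | sum_price
blue | 8

Derivation:
After WHERE (2 rows):
parts.dept | parts.price | parts.kind | parts.amt
ops | 5 | blue | 3
eng | 3 | blue | 9
After GROUP BY (1 rows):
parts.kind | sum_price
blue | 8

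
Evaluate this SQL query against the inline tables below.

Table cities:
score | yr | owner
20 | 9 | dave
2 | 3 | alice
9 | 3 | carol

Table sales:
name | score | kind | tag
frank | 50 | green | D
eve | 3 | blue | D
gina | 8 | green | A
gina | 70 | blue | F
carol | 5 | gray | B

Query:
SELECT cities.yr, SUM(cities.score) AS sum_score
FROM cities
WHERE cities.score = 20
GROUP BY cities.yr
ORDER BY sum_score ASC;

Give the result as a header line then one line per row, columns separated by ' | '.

After WHERE (1 rows):
cities.score | cities.yr | cities.owner
20 | 9 | dave
After GROUP BY (1 rows):
cities.yr | sum_score
9 | 20
After ORDER BY (1 rows):
cities.yr | sum_score
9 | 20

== RESULT ==
cities.yr | sum_score
9 | 20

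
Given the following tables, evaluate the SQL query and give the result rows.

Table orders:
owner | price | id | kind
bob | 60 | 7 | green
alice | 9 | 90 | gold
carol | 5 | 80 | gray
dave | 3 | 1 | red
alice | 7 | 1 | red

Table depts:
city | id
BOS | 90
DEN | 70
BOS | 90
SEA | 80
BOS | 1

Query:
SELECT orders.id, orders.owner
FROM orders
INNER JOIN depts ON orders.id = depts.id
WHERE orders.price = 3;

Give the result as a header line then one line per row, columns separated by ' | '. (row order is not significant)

== RESULT ==
orders.id | orders.owner
1 | dave

Derivation:
After JOIN depts (5 rows):
orders.owner | orders.price | orders.id | orders.kind | depts.city | depts.id
alice | 9 | 90 | gold | BOS | 90
alice | 9 | 90 | gold | BOS | 90
carol | 5 | 80 | gray | SEA | 80
dave | 3 | 1 | red | BOS | 1
alice | 7 | 1 | red | BOS | 1
After WHERE (1 rows):
orders.owner | orders.price | orders.id | orders.kind | depts.city | depts.id
dave | 3 | 1 | red | BOS | 1
After SELECT (1 rows):
orders.id | orders.owner
1 | dave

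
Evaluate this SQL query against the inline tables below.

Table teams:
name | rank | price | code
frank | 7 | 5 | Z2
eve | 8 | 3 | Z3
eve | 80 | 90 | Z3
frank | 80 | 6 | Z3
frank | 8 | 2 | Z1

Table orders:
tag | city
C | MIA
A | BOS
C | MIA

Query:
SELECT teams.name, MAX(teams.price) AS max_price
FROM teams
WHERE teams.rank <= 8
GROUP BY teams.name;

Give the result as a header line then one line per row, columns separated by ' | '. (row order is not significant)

After WHERE (3 rows):
teams.name | teams.rank | teams.price | teams.code
frank | 7 | 5 | Z2
eve | 8 | 3 | Z3
frank | 8 | 2 | Z1
After GROUP BY (2 rows):
teams.name | max_price
frank | 5
eve | 3

== RESULT ==
teams.name | max_price
frank | 5
eve | 3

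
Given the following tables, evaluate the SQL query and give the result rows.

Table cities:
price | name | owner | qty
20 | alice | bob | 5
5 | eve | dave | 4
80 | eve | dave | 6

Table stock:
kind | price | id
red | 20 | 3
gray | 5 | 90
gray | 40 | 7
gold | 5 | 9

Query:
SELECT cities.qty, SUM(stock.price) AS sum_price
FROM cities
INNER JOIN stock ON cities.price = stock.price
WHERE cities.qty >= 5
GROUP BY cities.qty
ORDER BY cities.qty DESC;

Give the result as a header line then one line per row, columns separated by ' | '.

== RESULT ==
cities.qty | sum_price
5 | 20

Derivation:
After JOIN stock (3 rows):
cities.price | cities.name | cities.owner | cities.qty | stock.kind | stock.price | stock.id
20 | alice | bob | 5 | red | 20 | 3
5 | eve | dave | 4 | gray | 5 | 90
5 | eve | dave | 4 | gold | 5 | 9
After WHERE (1 rows):
cities.price | cities.name | cities.owner | cities.qty | stock.kind | stock.price | stock.id
20 | alice | bob | 5 | red | 20 | 3
After GROUP BY (1 rows):
cities.qty | sum_price
5 | 20
After ORDER BY (1 rows):
cities.qty | sum_price
5 | 20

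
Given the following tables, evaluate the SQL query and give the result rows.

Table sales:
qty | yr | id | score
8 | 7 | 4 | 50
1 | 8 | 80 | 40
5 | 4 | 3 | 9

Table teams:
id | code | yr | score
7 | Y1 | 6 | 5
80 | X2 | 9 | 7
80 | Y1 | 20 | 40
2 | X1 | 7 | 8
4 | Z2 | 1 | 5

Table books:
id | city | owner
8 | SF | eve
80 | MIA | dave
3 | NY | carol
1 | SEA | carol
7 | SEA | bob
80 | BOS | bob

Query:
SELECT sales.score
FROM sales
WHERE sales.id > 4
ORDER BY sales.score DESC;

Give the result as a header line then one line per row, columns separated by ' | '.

After WHERE (1 rows):
sales.qty | sales.yr | sales.id | sales.score
1 | 8 | 80 | 40
After SELECT (1 rows):
sales.score
40
After ORDER BY (1 rows):
sales.score
40

== RESULT ==
sales.score
40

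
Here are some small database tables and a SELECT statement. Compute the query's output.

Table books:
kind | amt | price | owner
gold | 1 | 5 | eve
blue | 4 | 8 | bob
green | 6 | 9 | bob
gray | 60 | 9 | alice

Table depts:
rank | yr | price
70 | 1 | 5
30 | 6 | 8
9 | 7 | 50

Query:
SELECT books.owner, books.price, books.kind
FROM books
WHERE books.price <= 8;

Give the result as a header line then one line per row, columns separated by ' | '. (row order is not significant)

After WHERE (2 rows):
books.kind | books.amt | books.price | books.owner
gold | 1 | 5 | eve
blue | 4 | 8 | bob
After SELECT (2 rows):
books.owner | books.price | books.kind
eve | 5 | gold
bob | 8 | blue

== RESULT ==
books.owner | books.price | books.kind
eve | 5 | gold
bob | 8 | blue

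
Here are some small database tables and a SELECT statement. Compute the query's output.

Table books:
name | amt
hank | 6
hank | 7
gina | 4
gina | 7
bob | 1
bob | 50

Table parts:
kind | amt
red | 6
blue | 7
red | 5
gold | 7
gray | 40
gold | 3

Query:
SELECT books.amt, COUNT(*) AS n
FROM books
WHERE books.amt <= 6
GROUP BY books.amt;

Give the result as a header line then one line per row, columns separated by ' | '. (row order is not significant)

== RESULT ==
books.amt | n
6 | 1
4 | 1
1 | 1

Derivation:
After WHERE (3 rows):
books.name | books.amt
hank | 6
gina | 4
bob | 1
After GROUP BY (3 rows):
books.amt | n
6 | 1
4 | 1
1 | 1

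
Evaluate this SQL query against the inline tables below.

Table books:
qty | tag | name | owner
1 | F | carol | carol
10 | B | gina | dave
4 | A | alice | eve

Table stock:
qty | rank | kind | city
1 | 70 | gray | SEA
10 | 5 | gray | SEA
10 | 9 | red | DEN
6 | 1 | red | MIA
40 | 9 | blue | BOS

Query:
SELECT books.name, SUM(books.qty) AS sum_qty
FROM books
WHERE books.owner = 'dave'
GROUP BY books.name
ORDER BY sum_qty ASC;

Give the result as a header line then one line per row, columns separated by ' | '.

== RESULT ==
books.name | sum_qty
gina | 10

Derivation:
After WHERE (1 rows):
books.qty | books.tag | books.name | books.owner
10 | B | gina | dave
After GROUP BY (1 rows):
books.name | sum_qty
gina | 10
After ORDER BY (1 rows):
books.name | sum_qty
gina | 10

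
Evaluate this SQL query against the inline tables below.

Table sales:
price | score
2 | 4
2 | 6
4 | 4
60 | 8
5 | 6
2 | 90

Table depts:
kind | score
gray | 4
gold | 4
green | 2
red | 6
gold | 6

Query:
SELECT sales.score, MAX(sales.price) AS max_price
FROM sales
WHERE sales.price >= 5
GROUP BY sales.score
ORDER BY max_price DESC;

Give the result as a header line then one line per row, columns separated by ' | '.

== RESULT ==
sales.score | max_price
8 | 60
6 | 5

Derivation:
After WHERE (2 rows):
sales.price | sales.score
60 | 8
5 | 6
After GROUP BY (2 rows):
sales.score | max_price
8 | 60
6 | 5
After ORDER BY (2 rows):
sales.score | max_price
8 | 60
6 | 5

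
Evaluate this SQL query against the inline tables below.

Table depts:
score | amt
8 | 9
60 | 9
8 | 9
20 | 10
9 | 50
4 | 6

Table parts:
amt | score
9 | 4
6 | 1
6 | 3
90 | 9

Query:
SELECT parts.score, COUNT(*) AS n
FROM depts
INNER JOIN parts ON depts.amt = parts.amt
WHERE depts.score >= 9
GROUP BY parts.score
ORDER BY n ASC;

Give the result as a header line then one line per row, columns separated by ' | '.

After JOIN parts (5 rows):
depts.score | depts.amt | parts.amt | parts.score
8 | 9 | 9 | 4
60 | 9 | 9 | 4
8 | 9 | 9 | 4
4 | 6 | 6 | 1
4 | 6 | 6 | 3
After WHERE (1 rows):
depts.score | depts.amt | parts.amt | parts.score
60 | 9 | 9 | 4
After GROUP BY (1 rows):
parts.score | n
4 | 1
After ORDER BY (1 rows):
parts.score | n
4 | 1

== RESULT ==
parts.score | n
4 | 1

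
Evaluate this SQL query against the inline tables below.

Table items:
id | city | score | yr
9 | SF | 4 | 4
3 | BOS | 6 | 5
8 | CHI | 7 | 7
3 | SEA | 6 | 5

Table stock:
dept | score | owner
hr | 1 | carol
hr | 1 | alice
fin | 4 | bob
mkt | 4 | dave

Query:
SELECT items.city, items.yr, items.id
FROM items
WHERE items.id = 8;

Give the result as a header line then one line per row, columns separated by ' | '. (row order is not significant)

After WHERE (1 rows):
items.id | items.city | items.score | items.yr
8 | CHI | 7 | 7
After SELECT (1 rows):
items.city | items.yr | items.id
CHI | 7 | 8

== RESULT ==
items.city | items.yr | items.id
CHI | 7 | 8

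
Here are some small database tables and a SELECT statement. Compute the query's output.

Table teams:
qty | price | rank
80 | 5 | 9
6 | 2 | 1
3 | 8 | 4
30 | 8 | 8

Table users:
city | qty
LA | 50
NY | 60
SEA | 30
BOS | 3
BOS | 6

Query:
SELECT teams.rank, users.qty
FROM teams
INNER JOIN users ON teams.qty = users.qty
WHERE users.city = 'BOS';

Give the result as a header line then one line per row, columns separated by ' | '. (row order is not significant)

After JOIN users (3 rows):
teams.qty | teams.price | teams.rank | users.city | users.qty
6 | 2 | 1 | BOS | 6
3 | 8 | 4 | BOS | 3
30 | 8 | 8 | SEA | 30
After WHERE (2 rows):
teams.qty | teams.price | teams.rank | users.city | users.qty
6 | 2 | 1 | BOS | 6
3 | 8 | 4 | BOS | 3
After SELECT (2 rows):
teams.rank | users.qty
1 | 6
4 | 3

== RESULT ==
teams.rank | users.qty
1 | 6
4 | 3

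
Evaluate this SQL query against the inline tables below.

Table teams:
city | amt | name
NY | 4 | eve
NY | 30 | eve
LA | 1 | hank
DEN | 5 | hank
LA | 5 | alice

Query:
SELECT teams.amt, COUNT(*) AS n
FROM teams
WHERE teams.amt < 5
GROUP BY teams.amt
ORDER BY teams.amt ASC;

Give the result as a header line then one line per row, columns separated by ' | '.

== RESULT ==
teams.amt | n
1 | 1
4 | 1

Derivation:
After WHERE (2 rows):
teams.city | teams.amt | teams.name
NY | 4 | eve
LA | 1 | hank
After GROUP BY (2 rows):
teams.amt | n
4 | 1
1 | 1
After ORDER BY (2 rows):
teams.amt | n
1 | 1
4 | 1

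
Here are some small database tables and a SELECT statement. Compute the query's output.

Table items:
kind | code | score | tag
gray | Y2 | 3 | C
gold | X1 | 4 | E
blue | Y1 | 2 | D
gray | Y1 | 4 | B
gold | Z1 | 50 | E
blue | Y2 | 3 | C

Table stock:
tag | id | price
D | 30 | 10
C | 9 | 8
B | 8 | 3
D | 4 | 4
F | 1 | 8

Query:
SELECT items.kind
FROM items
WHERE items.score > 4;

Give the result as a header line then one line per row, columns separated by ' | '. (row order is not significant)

After WHERE (1 rows):
items.kind | items.code | items.score | items.tag
gold | Z1 | 50 | E
After SELECT (1 rows):
items.kind
gold

== RESULT ==
items.kind
gold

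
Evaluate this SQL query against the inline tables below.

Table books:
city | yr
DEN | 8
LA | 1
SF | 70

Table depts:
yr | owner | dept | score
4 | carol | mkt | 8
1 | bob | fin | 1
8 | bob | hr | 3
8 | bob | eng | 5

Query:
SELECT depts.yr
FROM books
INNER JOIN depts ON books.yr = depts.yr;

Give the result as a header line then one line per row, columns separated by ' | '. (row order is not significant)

After JOIN depts (3 rows):
books.city | books.yr | depts.yr | depts.owner | depts.dept | depts.score
DEN | 8 | 8 | bob | hr | 3
DEN | 8 | 8 | bob | eng | 5
LA | 1 | 1 | bob | fin | 1
After SELECT (3 rows):
depts.yr
8
8
1

== RESULT ==
depts.yr
8
8
1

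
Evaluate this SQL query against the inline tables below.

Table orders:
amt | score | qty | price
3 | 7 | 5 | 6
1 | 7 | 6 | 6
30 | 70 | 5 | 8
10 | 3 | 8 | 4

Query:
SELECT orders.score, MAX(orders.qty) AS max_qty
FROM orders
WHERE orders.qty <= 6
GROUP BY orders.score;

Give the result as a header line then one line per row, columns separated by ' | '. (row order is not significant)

After WHERE (3 rows):
orders.amt | orders.score | orders.qty | orders.price
3 | 7 | 5 | 6
1 | 7 | 6 | 6
30 | 70 | 5 | 8
After GROUP BY (2 rows):
orders.score | max_qty
7 | 6
70 | 5

== RESULT ==
orders.score | max_qty
7 | 6
70 | 5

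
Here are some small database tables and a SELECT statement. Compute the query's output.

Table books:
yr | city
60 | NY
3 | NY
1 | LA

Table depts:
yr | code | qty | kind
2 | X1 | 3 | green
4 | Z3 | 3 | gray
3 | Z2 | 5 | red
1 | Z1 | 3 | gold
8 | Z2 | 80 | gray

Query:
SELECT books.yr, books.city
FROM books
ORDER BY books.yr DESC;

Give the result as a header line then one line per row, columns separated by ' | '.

After SELECT (3 rows):
books.yr | books.city
60 | NY
3 | NY
1 | LA
After ORDER BY (3 rows):
books.yr | books.city
60 | NY
3 | NY
1 | LA

== RESULT ==
books.yr | books.city
60 | NY
3 | NY
1 | LA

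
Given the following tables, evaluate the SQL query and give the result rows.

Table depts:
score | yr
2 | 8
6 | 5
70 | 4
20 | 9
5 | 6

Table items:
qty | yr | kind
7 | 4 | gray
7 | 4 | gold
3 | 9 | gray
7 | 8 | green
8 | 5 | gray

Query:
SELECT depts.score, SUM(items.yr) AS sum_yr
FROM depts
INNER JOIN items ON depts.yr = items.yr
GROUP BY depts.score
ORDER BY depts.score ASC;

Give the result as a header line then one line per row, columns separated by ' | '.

After JOIN items (5 rows):
depts.score | depts.yr | items.qty | items.yr | items.kind
2 | 8 | 7 | 8 | green
6 | 5 | 8 | 5 | gray
70 | 4 | 7 | 4 | gray
70 | 4 | 7 | 4 | gold
20 | 9 | 3 | 9 | gray
After GROUP BY (4 rows):
depts.score | sum_yr
2 | 8
6 | 5
70 | 8
20 | 9
After ORDER BY (4 rows):
depts.score | sum_yr
2 | 8
6 | 5
20 | 9
70 | 8

== RESULT ==
depts.score | sum_yr
2 | 8
6 | 5
20 | 9
70 | 8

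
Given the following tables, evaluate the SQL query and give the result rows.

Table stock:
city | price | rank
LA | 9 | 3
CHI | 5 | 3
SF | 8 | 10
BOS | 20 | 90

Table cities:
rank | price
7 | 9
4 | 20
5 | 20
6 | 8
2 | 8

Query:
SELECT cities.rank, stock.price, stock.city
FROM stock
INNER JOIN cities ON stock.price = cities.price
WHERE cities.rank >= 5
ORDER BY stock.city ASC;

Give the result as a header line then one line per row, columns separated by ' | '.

After JOIN cities (5 rows):
stock.city | stock.price | stock.rank | cities.rank | cities.price
LA | 9 | 3 | 7 | 9
SF | 8 | 10 | 6 | 8
SF | 8 | 10 | 2 | 8
BOS | 20 | 90 | 4 | 20
BOS | 20 | 90 | 5 | 20
After WHERE (3 rows):
stock.city | stock.price | stock.rank | cities.rank | cities.price
LA | 9 | 3 | 7 | 9
SF | 8 | 10 | 6 | 8
BOS | 20 | 90 | 5 | 20
After SELECT (3 rows):
cities.rank | stock.price | stock.city
7 | 9 | LA
6 | 8 | SF
5 | 20 | BOS
After ORDER BY (3 rows):
cities.rank | stock.price | stock.city
5 | 20 | BOS
7 | 9 | LA
6 | 8 | SF

== RESULT ==
cities.rank | stock.price | stock.city
5 | 20 | BOS
7 | 9 | LA
6 | 8 | SF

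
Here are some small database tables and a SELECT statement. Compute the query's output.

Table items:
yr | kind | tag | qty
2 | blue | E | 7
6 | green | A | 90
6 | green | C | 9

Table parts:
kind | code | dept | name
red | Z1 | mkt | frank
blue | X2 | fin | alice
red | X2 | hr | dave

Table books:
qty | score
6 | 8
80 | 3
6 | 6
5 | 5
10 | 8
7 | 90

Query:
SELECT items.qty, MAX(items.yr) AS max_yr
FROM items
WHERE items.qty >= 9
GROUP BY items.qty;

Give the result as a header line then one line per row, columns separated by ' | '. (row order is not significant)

== RESULT ==
items.qty | max_yr
90 | 6
9 | 6

Derivation:
After WHERE (2 rows):
items.yr | items.kind | items.tag | items.qty
6 | green | A | 90
6 | green | C | 9
After GROUP BY (2 rows):
items.qty | max_yr
90 | 6
9 | 6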